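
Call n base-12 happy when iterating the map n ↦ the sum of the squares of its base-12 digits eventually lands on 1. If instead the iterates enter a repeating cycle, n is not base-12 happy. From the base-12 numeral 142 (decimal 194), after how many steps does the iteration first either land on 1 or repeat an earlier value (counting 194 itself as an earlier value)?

194 = (1,4,2)_12 → 1² + 4² + 2² = 1 + 16 + 4 = 21
21 = (1,9)_12 → 1² + 9² = 1 + 81 = 82
82 = (6,10)_12 → 6² + 10² = 36 + 100 = 136
136 = (11,4)_12 → 11² + 4² = 121 + 16 = 137
137 = (11,5)_12 → 11² + 5² = 121 + 25 = 146
146 = (1,0,2)_12 → 1² + 0² + 2² = 1 + 0 + 4 = 5
5 = (5)_12 → 5² = 25
25 = (2,1)_12 → 2² + 1² = 4 + 1 = 5  — 5 repeats.
That took 8 steps.

8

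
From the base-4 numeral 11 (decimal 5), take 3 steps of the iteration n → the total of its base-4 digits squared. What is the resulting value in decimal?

5 = (1,1)_4 → 2
2 = (2)_4 → 4
4 = (1,0)_4 → 1

1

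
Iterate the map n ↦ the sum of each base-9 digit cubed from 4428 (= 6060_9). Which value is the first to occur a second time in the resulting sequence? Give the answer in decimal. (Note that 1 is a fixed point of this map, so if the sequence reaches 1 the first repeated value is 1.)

4428 = (6,0,6,0)_9 → 6³ + 0³ + 6³ + 0³ = 216 + 0 + 216 + 0 = 432
432 = (5,3,0)_9 → 5³ + 3³ + 0³ = 125 + 27 + 0 = 152
152 = (1,7,8)_9 → 1³ + 7³ + 8³ = 1 + 343 + 512 = 856
856 = (1,1,5,1)_9 → 1³ + 1³ + 5³ + 1³ = 1 + 1 + 125 + 1 = 128
128 = (1,5,2)_9 → 1³ + 5³ + 2³ = 1 + 125 + 8 = 134
134 = (1,5,8)_9 → 1³ + 5³ + 8³ = 1 + 125 + 512 = 638
638 = (7,7,8)_9 → 7³ + 7³ + 8³ = 343 + 343 + 512 = 1198
1198 = (1,5,7,1)_9 → 1³ + 5³ + 7³ + 1³ = 1 + 125 + 343 + 1 = 470
470 = (5,7,2)_9 → 5³ + 7³ + 2³ = 125 + 343 + 8 = 476
476 = (5,7,8)_9 → 5³ + 7³ + 8³ = 125 + 343 + 512 = 980
980 = (1,3,0,8)_9 → 1³ + 3³ + 0³ + 8³ = 1 + 27 + 0 + 512 = 540
540 = (6,6,0)_9 → 6³ + 6³ + 0³ = 216 + 216 + 0 = 432  — 432 already appeared earlier.

432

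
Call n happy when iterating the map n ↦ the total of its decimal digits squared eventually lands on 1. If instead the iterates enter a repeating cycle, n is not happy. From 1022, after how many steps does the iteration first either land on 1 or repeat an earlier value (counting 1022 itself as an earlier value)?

13

1022 → 1² + 0² + 2² + 2² = 9
9 → 9² = 81
81 → 8² + 1² = 65
65 → 6² + 5² = 61
61 → 6² + 1² = 37
37 → 3² + 7² = 58
58 → 5² + 8² = 89
89 → 8² + 9² = 145
145 → 1² + 4² + 5² = 42
42 → 4² + 2² = 20
20 → 2² + 0² = 4
4 → 4² = 16
16 → 1² + 6² = 37  — 37 repeats.
That took 13 steps.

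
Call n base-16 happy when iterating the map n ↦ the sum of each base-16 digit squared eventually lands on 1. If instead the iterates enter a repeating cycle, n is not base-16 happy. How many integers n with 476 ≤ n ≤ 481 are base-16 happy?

2

476: 476 → 314 → 110 → 232 → 260 → 17 → 2 → 4 → 16 → 1  — base-16 happy
477: 477 → 339 → 35 → 13 → 169 → 181 → 146 → 85 → 50 → 13  — not base-16 happy
478: 478 → 366 → 233 → 277 → 27 → 122 → 149 → 106 → 136 → 128 → 64 → 16 → 1  — base-16 happy
479: 479 → 395 → 186 → 221 → 338 → 30 → 197 → 169 → 181 → 146 → 85 → 50 → 13 → 169  — not base-16 happy
480: 480 → 197 → 169 → 181 → 146 → 85 → 50 → 13 → 169  — not base-16 happy
481: 481 → 198 → 180 → 137 → 145 → 82 → 29 → 170 → 200 → 208 → 169 → 181 → 146 → 85 → 50 → 13 → 169  — not base-16 happy
base-16 happy: 476, 478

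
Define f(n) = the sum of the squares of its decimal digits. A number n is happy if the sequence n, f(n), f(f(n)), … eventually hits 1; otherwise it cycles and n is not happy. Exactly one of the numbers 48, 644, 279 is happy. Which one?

644

48: 48 → 80 → 64 → 52 → 29 → 85 → 89 → 145 → 42 → 20 → 4 → 16 → 37 → 58 → 89  — repeats 89 (not happy)
644: 644 → 68 → 100 → 1  — reaches 1 (happy)
279: 279 → 134 → 26 → 40 → 16 → 37 → 58 → 89 → 145 → 42 → 20 → 4 → 16  — repeats 16 (not happy)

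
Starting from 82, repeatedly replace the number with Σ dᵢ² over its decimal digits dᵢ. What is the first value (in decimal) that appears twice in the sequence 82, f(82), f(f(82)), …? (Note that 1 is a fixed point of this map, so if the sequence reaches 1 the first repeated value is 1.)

1

82 → 8² + 2² = 64 + 4 = 68
68 → 6² + 8² = 36 + 64 = 100
100 → 1² + 0² + 0² = 1 + 0 + 0 = 1  — reached the fixed point 1.
1 → 1, so 1 is the first repeated value.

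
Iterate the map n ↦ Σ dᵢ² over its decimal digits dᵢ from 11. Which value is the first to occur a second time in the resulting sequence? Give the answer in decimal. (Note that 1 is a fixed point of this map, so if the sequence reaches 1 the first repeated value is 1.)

11 → 2
2 → 4
4 → 16
16 → 37
37 → 58
58 → 89
89 → 145
145 → 42
42 → 20
20 → 4  — 4 already appeared earlier.

4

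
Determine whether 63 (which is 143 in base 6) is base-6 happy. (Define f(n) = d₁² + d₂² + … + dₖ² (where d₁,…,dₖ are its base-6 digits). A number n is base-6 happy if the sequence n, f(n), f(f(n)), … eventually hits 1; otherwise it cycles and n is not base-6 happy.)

63 = (1,4,3)_6 → 1² + 4² + 3² = 1 + 16 + 9 = 26
26 = (4,2)_6 → 4² + 2² = 16 + 4 = 20
20 = (3,2)_6 → 3² + 2² = 9 + 4 = 13
13 = (2,1)_6 → 2² + 1² = 4 + 1 = 5
5 = (5)_6 → 5² = 25
25 = (4,1)_6 → 4² + 1² = 16 + 1 = 17
17 = (2,5)_6 → 2² + 5² = 4 + 25 = 29
29 = (4,5)_6 → 4² + 5² = 16 + 25 = 41
41 = (1,0,5)_6 → 1² + 0² + 5² = 1 + 0 + 25 = 26  — 26 already seen; the sequence cycles without reaching 1.

not base-6 happy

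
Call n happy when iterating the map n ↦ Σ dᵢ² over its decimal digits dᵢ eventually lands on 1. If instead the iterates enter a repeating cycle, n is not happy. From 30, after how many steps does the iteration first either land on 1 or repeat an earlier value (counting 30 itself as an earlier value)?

30 → 3² + 0² = 9
9 → 9² = 81
81 → 8² + 1² = 65
65 → 6² + 5² = 61
61 → 6² + 1² = 37
37 → 3² + 7² = 58
58 → 5² + 8² = 89
89 → 8² + 9² = 145
145 → 1² + 4² + 5² = 42
42 → 4² + 2² = 20
20 → 2² + 0² = 4
4 → 4² = 16
16 → 1² + 6² = 37  — 37 repeats.
That took 13 steps.

13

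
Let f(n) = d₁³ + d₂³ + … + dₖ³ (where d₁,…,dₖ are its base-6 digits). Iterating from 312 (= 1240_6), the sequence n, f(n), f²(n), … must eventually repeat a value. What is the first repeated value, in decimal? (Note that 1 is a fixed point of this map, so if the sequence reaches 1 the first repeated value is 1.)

312 = (1,2,4,0)_6 → 1³ + 2³ + 4³ + 0³ = 73
73 = (2,0,1)_6 → 2³ + 0³ + 1³ = 9
9 = (1,3)_6 → 1³ + 3³ = 28
28 = (4,4)_6 → 4³ + 4³ = 128
128 = (3,3,2)_6 → 3³ + 3³ + 2³ = 62
62 = (1,4,2)_6 → 1³ + 4³ + 2³ = 73  — 73 already appeared earlier.

73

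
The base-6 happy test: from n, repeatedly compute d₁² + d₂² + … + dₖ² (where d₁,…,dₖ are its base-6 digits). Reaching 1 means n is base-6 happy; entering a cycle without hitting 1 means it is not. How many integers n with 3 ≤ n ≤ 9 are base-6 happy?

3: 3 → 9 → 10 → 17 → 29 → 41 → 26 → 20 → 13 → 5 → 25 → 17  (repeats 17)
4: 4 → 16 → 20 → 13 → 5 → 25 → 17 → 29 → 41 → 26 → 20  (repeats 20)
5: 5 → 25 → 17 → 29 → 41 → 26 → 20 → 13 → 5  (repeats 5)
6: 6 → 1  (reaches 1)
7: 7 → 2 → 4 → 16 → 20 → 13 → 5 → 25 → 17 → 29 → 41 → 26 → 20  (repeats 20)
8: 8 → 5 → 25 → 17 → 29 → 41 → 26 → 20 → 13 → 5  (repeats 5)
9: 9 → 10 → 17 → 29 → 41 → 26 → 20 → 13 → 5 → 25 → 17  (repeats 17)
base-6 happy: 6

1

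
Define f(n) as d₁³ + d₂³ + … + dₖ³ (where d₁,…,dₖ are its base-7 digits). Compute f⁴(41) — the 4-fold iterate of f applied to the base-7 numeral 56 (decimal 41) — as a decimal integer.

41 = (5,6)_7 → 5³ + 6³ = 341
341 = (6,6,5)_7 → 6³ + 6³ + 5³ = 557
557 = (1,4,2,4)_7 → 1³ + 4³ + 2³ + 4³ = 137
137 = (2,5,4)_7 → 2³ + 5³ + 4³ = 197

197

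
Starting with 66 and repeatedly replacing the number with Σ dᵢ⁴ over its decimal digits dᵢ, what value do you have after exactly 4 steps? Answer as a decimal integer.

2178

66 → 6⁴ + 6⁴ = 1296 + 1296 = 2592
2592 → 2⁴ + 5⁴ + 9⁴ + 2⁴ = 16 + 625 + 6561 + 16 = 7218
7218 → 7⁴ + 2⁴ + 1⁴ + 8⁴ = 2401 + 16 + 1 + 4096 = 6514
6514 → 6⁴ + 5⁴ + 1⁴ + 4⁴ = 1296 + 625 + 1 + 256 = 2178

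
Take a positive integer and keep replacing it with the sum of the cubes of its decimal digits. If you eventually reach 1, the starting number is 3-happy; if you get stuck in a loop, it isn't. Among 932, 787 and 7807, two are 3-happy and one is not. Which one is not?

932: 932 → 764 → 623 → 251 → 134 → 92 → 737 → 713 → 371 → 371  — repeats 371 (not 3-happy)
787: 787 → 1198 → 1243 → 100 → 1  — reaches 1 (3-happy)
7807: 7807 → 1198 → 1243 → 100 → 1  — reaches 1 (3-happy)

932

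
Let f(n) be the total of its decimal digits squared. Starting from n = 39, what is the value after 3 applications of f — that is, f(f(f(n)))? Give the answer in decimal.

39 → 3² + 9² = 9 + 81 = 90
90 → 9² + 0² = 81 + 0 = 81
81 → 8² + 1² = 64 + 1 = 65

65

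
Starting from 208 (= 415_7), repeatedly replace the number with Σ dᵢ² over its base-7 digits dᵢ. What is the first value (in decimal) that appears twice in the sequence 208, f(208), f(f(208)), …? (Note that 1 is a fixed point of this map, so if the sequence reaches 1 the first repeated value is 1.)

10

208 = (4,1,5)_7 → 4² + 1² + 5² = 16 + 1 + 25 = 42
42 = (6,0)_7 → 6² + 0² = 36 + 0 = 36
36 = (5,1)_7 → 5² + 1² = 25 + 1 = 26
26 = (3,5)_7 → 3² + 5² = 9 + 25 = 34
34 = (4,6)_7 → 4² + 6² = 16 + 36 = 52
52 = (1,0,3)_7 → 1² + 0² + 3² = 1 + 0 + 9 = 10
10 = (1,3)_7 → 1² + 3² = 1 + 9 = 10  — 10 already appeared earlier.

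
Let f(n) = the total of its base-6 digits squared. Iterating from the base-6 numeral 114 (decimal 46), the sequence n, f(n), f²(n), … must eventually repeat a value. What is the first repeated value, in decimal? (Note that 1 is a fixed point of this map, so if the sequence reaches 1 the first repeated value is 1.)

17

46 = (1,1,4)_6 → 1² + 1² + 4² = 18
18 = (3,0)_6 → 3² + 0² = 9
9 = (1,3)_6 → 1² + 3² = 10
10 = (1,4)_6 → 1² + 4² = 17
17 = (2,5)_6 → 2² + 5² = 29
29 = (4,5)_6 → 4² + 5² = 41
41 = (1,0,5)_6 → 1² + 0² + 5² = 26
26 = (4,2)_6 → 4² + 2² = 20
20 = (3,2)_6 → 3² + 2² = 13
13 = (2,1)_6 → 2² + 1² = 5
5 = (5)_6 → 5² = 25
25 = (4,1)_6 → 4² + 1² = 17  — 17 already appeared earlier.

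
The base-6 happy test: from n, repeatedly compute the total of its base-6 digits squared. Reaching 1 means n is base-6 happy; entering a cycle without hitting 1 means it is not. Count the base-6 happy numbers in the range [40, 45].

1

40: 40 → 17 → 29 → 41 → 26 → 20 → 13 → 5 → 25 → 17  (repeats 17)
41: 41 → 26 → 20 → 13 → 5 → 25 → 17 → 29 → 41  (repeats 41)
42: 42 → 2 → 4 → 16 → 20 → 13 → 5 → 25 → 17 → 29 → 41 → 26 → 20  (repeats 20)
43: 43 → 3 → 9 → 10 → 17 → 29 → 41 → 26 → 20 → 13 → 5 → 25 → 17  (repeats 17)
44: 44 → 6 → 1  (reaches 1)
45: 45 → 11 → 26 → 20 → 13 → 5 → 25 → 17 → 29 → 41 → 26  (repeats 26)
base-6 happy: 44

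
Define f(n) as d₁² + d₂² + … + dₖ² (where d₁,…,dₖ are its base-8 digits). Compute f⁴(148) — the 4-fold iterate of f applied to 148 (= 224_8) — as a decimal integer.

4

148 = (2,2,4)_8 → 24
24 = (3,0)_8 → 9
9 = (1,1)_8 → 2
2 = (2)_8 → 4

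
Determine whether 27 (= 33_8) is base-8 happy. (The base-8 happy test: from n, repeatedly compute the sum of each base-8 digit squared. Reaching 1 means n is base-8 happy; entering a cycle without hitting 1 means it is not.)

27 = (3,3)_8 → 18
18 = (2,2)_8 → 8
8 = (1,0)_8 → 1  — reached 1.

base-8 happy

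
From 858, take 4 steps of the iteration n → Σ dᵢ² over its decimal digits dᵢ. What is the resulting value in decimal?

25

858 → 8² + 5² + 8² = 64 + 25 + 64 = 153
153 → 1² + 5² + 3² = 1 + 25 + 9 = 35
35 → 3² + 5² = 9 + 25 = 34
34 → 3² + 4² = 9 + 16 = 25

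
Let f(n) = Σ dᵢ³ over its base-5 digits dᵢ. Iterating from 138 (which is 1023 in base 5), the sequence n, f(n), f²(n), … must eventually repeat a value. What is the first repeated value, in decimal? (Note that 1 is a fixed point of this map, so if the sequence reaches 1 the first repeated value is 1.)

28

138 = (1,0,2,3)_5 → 36
36 = (1,2,1)_5 → 10
10 = (2,0)_5 → 8
8 = (1,3)_5 → 28
28 = (1,0,3)_5 → 28  — 28 already appeared earlier.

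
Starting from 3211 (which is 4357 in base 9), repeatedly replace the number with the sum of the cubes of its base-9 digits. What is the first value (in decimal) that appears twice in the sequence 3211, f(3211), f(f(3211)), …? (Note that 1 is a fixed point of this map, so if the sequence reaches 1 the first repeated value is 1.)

1

3211 = (4,3,5,7)_9 → 4³ + 3³ + 5³ + 7³ = 64 + 27 + 125 + 343 = 559
559 = (6,8,1)_9 → 6³ + 8³ + 1³ = 216 + 512 + 1 = 729
729 = (1,0,0,0)_9 → 1³ + 0³ + 0³ + 0³ = 1 + 0 + 0 + 0 = 1  — reached the fixed point 1.
1 → 1, so 1 is the first repeated value.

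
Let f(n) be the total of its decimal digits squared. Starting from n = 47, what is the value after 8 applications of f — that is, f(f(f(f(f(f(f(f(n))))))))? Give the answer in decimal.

47 → 4² + 7² = 16 + 49 = 65
65 → 6² + 5² = 36 + 25 = 61
61 → 6² + 1² = 36 + 1 = 37
37 → 3² + 7² = 9 + 49 = 58
58 → 5² + 8² = 25 + 64 = 89
89 → 8² + 9² = 64 + 81 = 145
145 → 1² + 4² + 5² = 1 + 16 + 25 = 42
42 → 4² + 2² = 16 + 4 = 20

20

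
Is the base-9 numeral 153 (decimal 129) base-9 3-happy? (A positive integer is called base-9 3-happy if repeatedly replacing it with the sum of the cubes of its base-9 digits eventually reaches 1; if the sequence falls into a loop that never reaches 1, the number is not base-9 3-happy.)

not base-9 3-happy

129 = (1,5,3)_9 → 1³ + 5³ + 3³ = 153
153 = (1,8,0)_9 → 1³ + 8³ + 0³ = 513
513 = (6,3,0)_9 → 6³ + 3³ + 0³ = 243
243 = (3,0,0)_9 → 3³ + 0³ + 0³ = 27
27 = (3,0)_9 → 3³ + 0³ = 27  — 27 already seen; the sequence cycles without reaching 1.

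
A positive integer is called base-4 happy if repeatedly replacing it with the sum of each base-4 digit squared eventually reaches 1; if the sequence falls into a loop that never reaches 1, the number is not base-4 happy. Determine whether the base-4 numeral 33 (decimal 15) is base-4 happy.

15 = (3,3)_4 → 3² + 3² = 18
18 = (1,0,2)_4 → 1² + 0² + 2² = 5
5 = (1,1)_4 → 1² + 1² = 2
2 = (2)_4 → 2² = 4
4 = (1,0)_4 → 1² + 0² = 1  — reached 1.

base-4 happy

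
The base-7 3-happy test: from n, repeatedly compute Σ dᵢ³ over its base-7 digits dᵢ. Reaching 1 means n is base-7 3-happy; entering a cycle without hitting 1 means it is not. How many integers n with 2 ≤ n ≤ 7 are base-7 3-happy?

2: 2 → 8 → 2  (repeats 2)
3: 3 → 27 → 243 → 405 → 219 → 99 → 9 → 9  (repeats 9)
4: 4 → 64 → 10 → 28 → 64  (repeats 64)
5: 5 → 125 → 251 → 341 → 557 → 137 → 197 → 65 → 17 → 35 → 125  (repeats 125)
6: 6 → 216 → 288 → 342 → 648 → 282 → 258 → 342  (repeats 342)
7: 7 → 1  (reaches 1)
base-7 3-happy: 7

1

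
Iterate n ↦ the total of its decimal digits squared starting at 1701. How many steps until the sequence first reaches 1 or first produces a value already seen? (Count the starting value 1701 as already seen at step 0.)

1701 → 51
51 → 26
26 → 40
40 → 16
16 → 37
37 → 58
58 → 89
89 → 145
145 → 42
42 → 20
20 → 4
4 → 16  — 16 repeats.
That took 12 steps.

12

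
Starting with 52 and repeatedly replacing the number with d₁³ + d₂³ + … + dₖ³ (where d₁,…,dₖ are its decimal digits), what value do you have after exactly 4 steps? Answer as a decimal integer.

52 → 5³ + 2³ = 133
133 → 1³ + 3³ + 3³ = 55
55 → 5³ + 5³ = 250
250 → 2³ + 5³ + 0³ = 133

133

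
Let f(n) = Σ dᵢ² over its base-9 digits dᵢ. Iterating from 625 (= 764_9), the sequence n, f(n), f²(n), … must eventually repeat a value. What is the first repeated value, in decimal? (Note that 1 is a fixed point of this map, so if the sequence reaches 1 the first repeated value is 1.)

625 = (7,6,4)_9 → 101
101 = (1,2,2)_9 → 9
9 = (1,0)_9 → 1  — reached the fixed point 1.
1 → 1, so 1 is the first repeated value.

1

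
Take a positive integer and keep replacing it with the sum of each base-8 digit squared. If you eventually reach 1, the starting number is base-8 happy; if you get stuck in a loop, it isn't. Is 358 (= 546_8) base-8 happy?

358 = (5,4,6)_8 → 5² + 4² + 6² = 77
77 = (1,1,5)_8 → 1² + 1² + 5² = 27
27 = (3,3)_8 → 3² + 3² = 18
18 = (2,2)_8 → 2² + 2² = 8
8 = (1,0)_8 → 1² + 0² = 1  — reached 1.

base-8 happy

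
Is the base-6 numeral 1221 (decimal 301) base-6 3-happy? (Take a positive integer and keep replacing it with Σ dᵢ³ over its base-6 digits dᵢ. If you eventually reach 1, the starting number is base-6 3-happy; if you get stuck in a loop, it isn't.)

301 = (1,2,2,1)_6 → 1³ + 2³ + 2³ + 1³ = 18
18 = (3,0)_6 → 3³ + 0³ = 27
27 = (4,3)_6 → 4³ + 3³ = 91
91 = (2,3,1)_6 → 2³ + 3³ + 1³ = 36
36 = (1,0,0)_6 → 1³ + 0³ + 0³ = 1  — reached 1.

base-6 3-happy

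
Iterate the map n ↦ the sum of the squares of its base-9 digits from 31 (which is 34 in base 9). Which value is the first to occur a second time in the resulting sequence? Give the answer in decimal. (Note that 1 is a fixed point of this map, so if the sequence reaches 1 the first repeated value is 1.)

53

31 = (3,4)_9 → 25
25 = (2,7)_9 → 53
53 = (5,8)_9 → 89
89 = (1,0,8)_9 → 65
65 = (7,2)_9 → 53  — 53 already appeared earlier.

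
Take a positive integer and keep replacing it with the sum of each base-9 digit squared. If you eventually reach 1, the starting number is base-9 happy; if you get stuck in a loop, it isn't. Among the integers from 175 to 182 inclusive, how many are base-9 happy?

1

175: 175 → 21 → 13 → 17 → 65 → 53 → 89 → 65  (repeats 65)
176: 176 → 30 → 18 → 4 → 16 → 50 → 50  (repeats 50)
177: 177 → 41 → 41  (repeats 41)
178: 178 → 54 → 36 → 16 → 50 → 50  (repeats 50)
179: 179 → 69 → 85 → 17 → 65 → 53 → 89 → 65  (repeats 65)
180: 180 → 8 → 64 → 50 → 50  (repeats 50)
181: 181 → 9 → 1  (reaches 1)
182: 182 → 12 → 10 → 2 → 4 → 16 → 50 → 50  (repeats 50)
base-9 happy: 181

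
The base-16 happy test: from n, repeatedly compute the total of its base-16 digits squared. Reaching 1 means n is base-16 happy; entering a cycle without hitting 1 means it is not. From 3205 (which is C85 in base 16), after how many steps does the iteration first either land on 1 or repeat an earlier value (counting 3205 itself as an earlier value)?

3205 = (12,8,5)_16 → 12² + 8² + 5² = 144 + 64 + 25 = 233
233 = (14,9)_16 → 14² + 9² = 196 + 81 = 277
277 = (1,1,5)_16 → 1² + 1² + 5² = 1 + 1 + 25 = 27
27 = (1,11)_16 → 1² + 11² = 1 + 121 = 122
122 = (7,10)_16 → 7² + 10² = 49 + 100 = 149
149 = (9,5)_16 → 9² + 5² = 81 + 25 = 106
106 = (6,10)_16 → 6² + 10² = 36 + 100 = 136
136 = (8,8)_16 → 8² + 8² = 64 + 64 = 128
128 = (8,0)_16 → 8² + 0² = 64 + 0 = 64
64 = (4,0)_16 → 4² + 0² = 16 + 0 = 16
16 = (1,0)_16 → 1² + 0² = 1 + 0 = 1  — reached 1.
That took 11 steps.

11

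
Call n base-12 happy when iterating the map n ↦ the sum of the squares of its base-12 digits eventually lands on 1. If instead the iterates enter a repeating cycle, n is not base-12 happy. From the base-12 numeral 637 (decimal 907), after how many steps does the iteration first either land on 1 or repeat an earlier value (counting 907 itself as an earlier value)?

13

907 = (6,3,7)_12 → 94
94 = (7,10)_12 → 149
149 = (1,0,5)_12 → 26
26 = (2,2)_12 → 8
8 = (8)_12 → 64
64 = (5,4)_12 → 41
41 = (3,5)_12 → 34
34 = (2,10)_12 → 104
104 = (8,8)_12 → 128
128 = (10,8)_12 → 164
164 = (1,1,8)_12 → 66
66 = (5,6)_12 → 61
61 = (5,1)_12 → 26  — 26 repeats.
That took 13 steps.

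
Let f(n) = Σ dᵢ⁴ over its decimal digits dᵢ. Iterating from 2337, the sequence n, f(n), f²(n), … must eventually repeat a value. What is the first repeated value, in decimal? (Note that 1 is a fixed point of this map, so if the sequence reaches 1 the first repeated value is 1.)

13139

2337 → 2⁴ + 3⁴ + 3⁴ + 7⁴ = 2579
2579 → 2⁴ + 5⁴ + 7⁴ + 9⁴ = 9603
9603 → 9⁴ + 6⁴ + 0⁴ + 3⁴ = 7938
7938 → 7⁴ + 9⁴ + 3⁴ + 8⁴ = 13139
13139 → 1⁴ + 3⁴ + 1⁴ + 3⁴ + 9⁴ = 6725
6725 → 6⁴ + 7⁴ + 2⁴ + 5⁴ = 4338
4338 → 4⁴ + 3⁴ + 3⁴ + 8⁴ = 4514
4514 → 4⁴ + 5⁴ + 1⁴ + 4⁴ = 1138
1138 → 1⁴ + 1⁴ + 3⁴ + 8⁴ = 4179
4179 → 4⁴ + 1⁴ + 7⁴ + 9⁴ = 9219
9219 → 9⁴ + 2⁴ + 1⁴ + 9⁴ = 13139  — 13139 already appeared earlier.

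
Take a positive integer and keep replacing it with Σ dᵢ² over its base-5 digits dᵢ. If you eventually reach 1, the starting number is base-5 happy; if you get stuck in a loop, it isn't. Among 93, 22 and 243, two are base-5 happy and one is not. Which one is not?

93: 93 → 27 → 5 → 1  — reaches 1 (base-5 happy)
22: 22 → 20 → 16 → 10 → 4 → 16  — repeats 16 (not base-5 happy)
243: 243 → 35 → 5 → 1  — reaches 1 (base-5 happy)

22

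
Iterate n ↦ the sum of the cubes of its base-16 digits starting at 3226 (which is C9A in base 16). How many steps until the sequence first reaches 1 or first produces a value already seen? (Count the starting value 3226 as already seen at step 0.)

8

3226 = (12,9,10)_16 → 12³ + 9³ + 10³ = 3457
3457 = (13,8,1)_16 → 13³ + 8³ + 1³ = 2710
2710 = (10,9,6)_16 → 10³ + 9³ + 6³ = 1945
1945 = (7,9,9)_16 → 7³ + 9³ + 9³ = 1801
1801 = (7,0,9)_16 → 7³ + 0³ + 9³ = 1072
1072 = (4,3,0)_16 → 4³ + 3³ + 0³ = 91
91 = (5,11)_16 → 5³ + 11³ = 1456
1456 = (5,11,0)_16 → 5³ + 11³ + 0³ = 1456  — 1456 repeats.
That took 8 steps.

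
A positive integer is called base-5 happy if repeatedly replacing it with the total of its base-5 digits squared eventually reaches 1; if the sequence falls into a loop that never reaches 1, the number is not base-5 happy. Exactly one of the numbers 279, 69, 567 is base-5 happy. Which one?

279: 279 → 21 → 17 → 13 → 13  — repeats 13 (not base-5 happy)
69: 69 → 29 → 17 → 13 → 13  — repeats 13 (not base-5 happy)
567: 567 → 33 → 11 → 5 → 1  — reaches 1 (base-5 happy)

567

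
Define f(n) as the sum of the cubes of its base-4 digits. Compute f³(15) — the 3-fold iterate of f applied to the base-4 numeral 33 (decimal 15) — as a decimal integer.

9

15 = (3,3)_4 → 54
54 = (3,1,2)_4 → 36
36 = (2,1,0)_4 → 9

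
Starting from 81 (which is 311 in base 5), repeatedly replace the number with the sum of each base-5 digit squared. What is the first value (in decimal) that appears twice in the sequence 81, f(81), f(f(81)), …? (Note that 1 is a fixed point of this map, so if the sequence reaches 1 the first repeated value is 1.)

81 = (3,1,1)_5 → 3² + 1² + 1² = 9 + 1 + 1 = 11
11 = (2,1)_5 → 2² + 1² = 4 + 1 = 5
5 = (1,0)_5 → 1² + 0² = 1 + 0 = 1  — reached the fixed point 1.
1 → 1, so 1 is the first repeated value.

1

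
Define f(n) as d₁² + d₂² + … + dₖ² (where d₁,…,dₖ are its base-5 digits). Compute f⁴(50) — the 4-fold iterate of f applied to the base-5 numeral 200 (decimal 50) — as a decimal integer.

4

50 = (2,0,0)_5 → 2² + 0² + 0² = 4 + 0 + 0 = 4
4 = (4)_5 → 4² = 16
16 = (3,1)_5 → 3² + 1² = 9 + 1 = 10
10 = (2,0)_5 → 2² + 0² = 4 + 0 = 4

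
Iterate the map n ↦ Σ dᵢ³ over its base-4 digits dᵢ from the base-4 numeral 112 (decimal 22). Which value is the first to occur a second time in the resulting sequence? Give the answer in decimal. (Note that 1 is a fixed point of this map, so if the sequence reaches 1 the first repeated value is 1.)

1

22 = (1,1,2)_4 → 1³ + 1³ + 2³ = 1 + 1 + 8 = 10
10 = (2,2)_4 → 2³ + 2³ = 8 + 8 = 16
16 = (1,0,0)_4 → 1³ + 0³ + 0³ = 1 + 0 + 0 = 1  — reached the fixed point 1.
1 → 1, so 1 is the first repeated value.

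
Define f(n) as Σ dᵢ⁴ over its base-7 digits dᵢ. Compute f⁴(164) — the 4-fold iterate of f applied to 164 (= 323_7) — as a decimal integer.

164 = (3,2,3)_7 → 3⁴ + 2⁴ + 3⁴ = 178
178 = (3,4,3)_7 → 3⁴ + 4⁴ + 3⁴ = 418
418 = (1,1,3,5)_7 → 1⁴ + 1⁴ + 3⁴ + 5⁴ = 708
708 = (2,0,3,1)_7 → 2⁴ + 0⁴ + 3⁴ + 1⁴ = 98

98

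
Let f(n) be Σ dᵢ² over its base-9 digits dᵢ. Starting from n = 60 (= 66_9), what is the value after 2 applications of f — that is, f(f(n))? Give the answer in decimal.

60 = (6,6)_9 → 6² + 6² = 36 + 36 = 72
72 = (8,0)_9 → 8² + 0² = 64 + 0 = 64

64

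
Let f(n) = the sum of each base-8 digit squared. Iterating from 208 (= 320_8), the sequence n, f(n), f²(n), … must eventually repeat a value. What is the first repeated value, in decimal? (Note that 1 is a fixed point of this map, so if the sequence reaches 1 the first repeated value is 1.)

13

208 = (3,2,0)_8 → 3² + 2² + 0² = 9 + 4 + 0 = 13
13 = (1,5)_8 → 1² + 5² = 1 + 25 = 26
26 = (3,2)_8 → 3² + 2² = 9 + 4 = 13  — 13 already appeared earlier.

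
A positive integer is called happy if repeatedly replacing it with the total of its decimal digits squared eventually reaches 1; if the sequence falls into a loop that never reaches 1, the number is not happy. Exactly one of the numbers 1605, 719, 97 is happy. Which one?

1605: 1605 → 62 → 40 → 16 → 37 → 58 → 89 → 145 → 42 → 20 → 4 → 16  — repeats 16 (not happy)
719: 719 → 131 → 11 → 2 → 4 → 16 → 37 → 58 → 89 → 145 → 42 → 20 → 4  — repeats 4 (not happy)
97: 97 → 130 → 10 → 1  — reaches 1 (happy)

97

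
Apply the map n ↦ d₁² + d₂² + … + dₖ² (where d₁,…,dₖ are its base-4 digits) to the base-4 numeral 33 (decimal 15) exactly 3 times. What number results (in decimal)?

15 = (3,3)_4 → 18
18 = (1,0,2)_4 → 5
5 = (1,1)_4 → 2

2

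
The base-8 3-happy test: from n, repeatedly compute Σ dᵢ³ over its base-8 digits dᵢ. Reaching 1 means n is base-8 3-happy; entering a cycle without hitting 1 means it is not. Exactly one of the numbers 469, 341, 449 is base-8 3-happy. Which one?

469: 469 → 476 → 434 → 440 → 559 → 469  — repeats 469 (not base-8 3-happy)
341: 341 → 258 → 72 → 2 → 8 → 1  — reaches 1 (base-8 3-happy)
449: 449 → 344 → 152 → 35 → 91 → 55 → 559 → 469 → 476 → 434 → 440 → 559  — repeats 559 (not base-8 3-happy)

341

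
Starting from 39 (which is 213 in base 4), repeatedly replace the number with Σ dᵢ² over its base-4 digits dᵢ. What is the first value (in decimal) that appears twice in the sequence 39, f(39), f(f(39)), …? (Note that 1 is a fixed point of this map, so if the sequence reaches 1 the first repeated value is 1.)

39 = (2,1,3)_4 → 2² + 1² + 3² = 14
14 = (3,2)_4 → 3² + 2² = 13
13 = (3,1)_4 → 3² + 1² = 10
10 = (2,2)_4 → 2² + 2² = 8
8 = (2,0)_4 → 2² + 0² = 4
4 = (1,0)_4 → 1² + 0² = 1  — reached the fixed point 1.
1 → 1, so 1 is the first repeated value.

1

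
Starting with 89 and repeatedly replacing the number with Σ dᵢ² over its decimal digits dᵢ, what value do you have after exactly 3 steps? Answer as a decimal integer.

89 → 8² + 9² = 145
145 → 1² + 4² + 5² = 42
42 → 4² + 2² = 20

20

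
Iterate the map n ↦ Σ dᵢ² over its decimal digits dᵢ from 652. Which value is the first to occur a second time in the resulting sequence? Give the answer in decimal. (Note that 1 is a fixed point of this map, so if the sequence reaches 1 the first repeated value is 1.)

652 → 6² + 5² + 2² = 65
65 → 6² + 5² = 61
61 → 6² + 1² = 37
37 → 3² + 7² = 58
58 → 5² + 8² = 89
89 → 8² + 9² = 145
145 → 1² + 4² + 5² = 42
42 → 4² + 2² = 20
20 → 2² + 0² = 4
4 → 4² = 16
16 → 1² + 6² = 37  — 37 already appeared earlier.

37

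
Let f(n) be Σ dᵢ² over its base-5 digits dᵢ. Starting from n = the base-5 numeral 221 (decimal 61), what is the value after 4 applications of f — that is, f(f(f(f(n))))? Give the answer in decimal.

61 = (2,2,1)_5 → 2² + 2² + 1² = 4 + 4 + 1 = 9
9 = (1,4)_5 → 1² + 4² = 1 + 16 = 17
17 = (3,2)_5 → 3² + 2² = 9 + 4 = 13
13 = (2,3)_5 → 2² + 3² = 4 + 9 = 13

13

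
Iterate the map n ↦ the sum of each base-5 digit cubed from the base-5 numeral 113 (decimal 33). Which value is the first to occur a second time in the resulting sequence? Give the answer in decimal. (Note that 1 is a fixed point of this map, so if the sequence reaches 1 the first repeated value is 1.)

33 = (1,1,3)_5 → 1³ + 1³ + 3³ = 1 + 1 + 27 = 29
29 = (1,0,4)_5 → 1³ + 0³ + 4³ = 1 + 0 + 64 = 65
65 = (2,3,0)_5 → 2³ + 3³ + 0³ = 8 + 27 + 0 = 35
35 = (1,2,0)_5 → 1³ + 2³ + 0³ = 1 + 8 + 0 = 9
9 = (1,4)_5 → 1³ + 4³ = 1 + 64 = 65  — 65 already appeared earlier.

65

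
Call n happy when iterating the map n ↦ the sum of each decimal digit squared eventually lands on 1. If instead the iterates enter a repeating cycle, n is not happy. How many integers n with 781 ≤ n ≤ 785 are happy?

781: 781 → 114 → 18 → 65 → 61 → 37 → 58 → 89 → 145 → 42 → 20 → 4 → 16 → 37  — not happy
782: 782 → 117 → 51 → 26 → 40 → 16 → 37 → 58 → 89 → 145 → 42 → 20 → 4 → 16  — not happy
783: 783 → 122 → 9 → 81 → 65 → 61 → 37 → 58 → 89 → 145 → 42 → 20 → 4 → 16 → 37  — not happy
784: 784 → 129 → 86 → 100 → 1  — happy
785: 785 → 138 → 74 → 65 → 61 → 37 → 58 → 89 → 145 → 42 → 20 → 4 → 16 → 37  — not happy
happy: 784

1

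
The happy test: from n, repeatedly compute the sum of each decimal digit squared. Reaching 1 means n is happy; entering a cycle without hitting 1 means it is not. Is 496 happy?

496 → 4² + 9² + 6² = 16 + 81 + 36 = 133
133 → 1² + 3² + 3² = 1 + 9 + 9 = 19
19 → 1² + 9² = 1 + 81 = 82
82 → 8² + 2² = 64 + 4 = 68
68 → 6² + 8² = 36 + 64 = 100
100 → 1² + 0² + 0² = 1 + 0 + 0 = 1  — reached 1.

happy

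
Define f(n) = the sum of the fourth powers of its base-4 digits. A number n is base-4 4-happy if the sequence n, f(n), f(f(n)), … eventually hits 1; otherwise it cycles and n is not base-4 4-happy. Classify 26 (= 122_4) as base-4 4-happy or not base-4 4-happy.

base-4 4-happy

26 = (1,2,2)_4 → 1⁴ + 2⁴ + 2⁴ = 33
33 = (2,0,1)_4 → 2⁴ + 0⁴ + 1⁴ = 17
17 = (1,0,1)_4 → 1⁴ + 0⁴ + 1⁴ = 2
2 = (2)_4 → 2⁴ = 16
16 = (1,0,0)_4 → 1⁴ + 0⁴ + 0⁴ = 1  — reached 1.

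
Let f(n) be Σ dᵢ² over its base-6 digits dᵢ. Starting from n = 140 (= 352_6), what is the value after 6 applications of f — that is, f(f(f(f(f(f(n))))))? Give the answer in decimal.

41

140 = (3,5,2)_6 → 3² + 5² + 2² = 38
38 = (1,0,2)_6 → 1² + 0² + 2² = 5
5 = (5)_6 → 5² = 25
25 = (4,1)_6 → 4² + 1² = 17
17 = (2,5)_6 → 2² + 5² = 29
29 = (4,5)_6 → 4² + 5² = 41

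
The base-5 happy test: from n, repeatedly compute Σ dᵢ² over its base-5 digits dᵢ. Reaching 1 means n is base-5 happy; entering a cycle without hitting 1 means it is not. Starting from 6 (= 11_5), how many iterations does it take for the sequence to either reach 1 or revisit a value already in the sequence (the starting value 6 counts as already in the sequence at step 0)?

5

6 = (1,1)_5 → 1² + 1² = 2
2 = (2)_5 → 2² = 4
4 = (4)_5 → 4² = 16
16 = (3,1)_5 → 3² + 1² = 10
10 = (2,0)_5 → 2² + 0² = 4  — 4 repeats.
That took 5 steps.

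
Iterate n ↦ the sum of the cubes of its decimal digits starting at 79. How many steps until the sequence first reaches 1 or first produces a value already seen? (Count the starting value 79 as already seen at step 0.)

79 → 1072
1072 → 352
352 → 160
160 → 217
217 → 352  — 352 repeats.
That took 5 steps.

5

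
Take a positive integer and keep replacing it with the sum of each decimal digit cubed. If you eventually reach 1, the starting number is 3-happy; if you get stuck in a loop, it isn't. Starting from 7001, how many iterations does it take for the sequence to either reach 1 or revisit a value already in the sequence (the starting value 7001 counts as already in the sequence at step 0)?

7001 → 7³ + 0³ + 0³ + 1³ = 344
344 → 3³ + 4³ + 4³ = 155
155 → 1³ + 5³ + 5³ = 251
251 → 2³ + 5³ + 1³ = 134
134 → 1³ + 3³ + 4³ = 92
92 → 9³ + 2³ = 737
737 → 7³ + 3³ + 7³ = 713
713 → 7³ + 1³ + 3³ = 371
371 → 3³ + 7³ + 1³ = 371  — 371 repeats.
That took 9 steps.

9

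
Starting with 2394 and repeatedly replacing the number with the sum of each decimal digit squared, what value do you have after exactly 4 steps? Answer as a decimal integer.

2394 → 110
110 → 2
2 → 4
4 → 16

16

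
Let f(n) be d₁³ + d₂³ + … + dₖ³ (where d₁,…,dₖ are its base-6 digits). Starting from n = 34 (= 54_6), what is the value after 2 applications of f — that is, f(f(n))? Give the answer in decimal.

153

34 = (5,4)_6 → 5³ + 4³ = 189
189 = (5,1,3)_6 → 5³ + 1³ + 3³ = 153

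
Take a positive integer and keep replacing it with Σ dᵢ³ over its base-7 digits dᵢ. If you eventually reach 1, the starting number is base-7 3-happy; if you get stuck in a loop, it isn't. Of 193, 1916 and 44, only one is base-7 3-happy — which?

193

193: 193 → 307 → 433 → 343 → 1  — reaches 1 (base-7 3-happy)
1916: 1916 → 314 → 440 → 434 → 218 → 92 → 218  — repeats 218 (not base-7 3-happy)
44: 44 → 224 → 128 → 80 → 92 → 218 → 92  — repeats 92 (not base-7 3-happy)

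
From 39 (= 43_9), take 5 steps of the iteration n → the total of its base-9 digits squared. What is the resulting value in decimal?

39 = (4,3)_9 → 4² + 3² = 25
25 = (2,7)_9 → 2² + 7² = 53
53 = (5,8)_9 → 5² + 8² = 89
89 = (1,0,8)_9 → 1² + 0² + 8² = 65
65 = (7,2)_9 → 7² + 2² = 53

53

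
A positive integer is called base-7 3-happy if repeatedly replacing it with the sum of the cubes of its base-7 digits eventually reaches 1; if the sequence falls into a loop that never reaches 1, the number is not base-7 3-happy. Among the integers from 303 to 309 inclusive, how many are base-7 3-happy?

1

303: 303 → 225 → 129 → 99 → 9 → 9  — not base-7 3-happy
304: 304 → 244 → 496 → 244  — not base-7 3-happy
305: 305 → 281 → 251 → 341 → 557 → 137 → 197 → 65 → 17 → 35 → 125 → 251  — not base-7 3-happy
306: 306 → 342 → 648 → 282 → 258 → 342  — not base-7 3-happy
307: 307 → 433 → 343 → 1  — base-7 3-happy
308: 308 → 224 → 128 → 80 → 92 → 218 → 92  — not base-7 3-happy
309: 309 → 225 → 129 → 99 → 9 → 9  — not base-7 3-happy
base-7 3-happy: 307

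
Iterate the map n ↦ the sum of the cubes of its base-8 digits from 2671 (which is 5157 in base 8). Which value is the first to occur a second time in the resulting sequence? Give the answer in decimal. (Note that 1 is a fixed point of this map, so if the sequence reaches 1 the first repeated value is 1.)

2671 = (5,1,5,7)_8 → 5³ + 1³ + 5³ + 7³ = 594
594 = (1,1,2,2)_8 → 1³ + 1³ + 2³ + 2³ = 18
18 = (2,2)_8 → 2³ + 2³ = 16
16 = (2,0)_8 → 2³ + 0³ = 8
8 = (1,0)_8 → 1³ + 0³ = 1  — reached the fixed point 1.
1 → 1, so 1 is the first repeated value.

1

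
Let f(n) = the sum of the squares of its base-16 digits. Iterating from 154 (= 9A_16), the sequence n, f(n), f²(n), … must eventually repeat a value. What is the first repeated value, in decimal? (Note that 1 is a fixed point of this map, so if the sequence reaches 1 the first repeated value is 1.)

154 = (9,10)_16 → 9² + 10² = 181
181 = (11,5)_16 → 11² + 5² = 146
146 = (9,2)_16 → 9² + 2² = 85
85 = (5,5)_16 → 5² + 5² = 50
50 = (3,2)_16 → 3² + 2² = 13
13 = (13)_16 → 13² = 169
169 = (10,9)_16 → 10² + 9² = 181  — 181 already appeared earlier.

181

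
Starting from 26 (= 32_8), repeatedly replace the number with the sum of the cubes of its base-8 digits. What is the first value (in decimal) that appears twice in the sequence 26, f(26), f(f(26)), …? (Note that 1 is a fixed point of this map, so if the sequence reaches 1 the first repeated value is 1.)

559

26 = (3,2)_8 → 3³ + 2³ = 35
35 = (4,3)_8 → 4³ + 3³ = 91
91 = (1,3,3)_8 → 1³ + 3³ + 3³ = 55
55 = (6,7)_8 → 6³ + 7³ = 559
559 = (1,0,5,7)_8 → 1³ + 0³ + 5³ + 7³ = 469
469 = (7,2,5)_8 → 7³ + 2³ + 5³ = 476
476 = (7,3,4)_8 → 7³ + 3³ + 4³ = 434
434 = (6,6,2)_8 → 6³ + 6³ + 2³ = 440
440 = (6,7,0)_8 → 6³ + 7³ + 0³ = 559  — 559 already appeared earlier.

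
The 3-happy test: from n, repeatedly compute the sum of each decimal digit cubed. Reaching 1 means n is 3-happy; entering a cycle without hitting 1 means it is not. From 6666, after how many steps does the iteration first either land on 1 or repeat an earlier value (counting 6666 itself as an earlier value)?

6

6666 → 6³ + 6³ + 6³ + 6³ = 864
864 → 8³ + 6³ + 4³ = 792
792 → 7³ + 9³ + 2³ = 1080
1080 → 1³ + 0³ + 8³ + 0³ = 513
513 → 5³ + 1³ + 3³ = 153
153 → 1³ + 5³ + 3³ = 153  — 153 repeats.
That took 6 steps.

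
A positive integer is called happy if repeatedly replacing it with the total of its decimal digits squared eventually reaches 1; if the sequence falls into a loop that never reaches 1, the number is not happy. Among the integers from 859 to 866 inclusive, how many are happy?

2

859: 859 → 170 → 50 → 25 → 29 → 85 → 89 → 145 → 42 → 20 → 4 → 16 → 37 → 58 → 89  — not happy
860: 860 → 100 → 1  — happy
861: 861 → 101 → 2 → 4 → 16 → 37 → 58 → 89 → 145 → 42 → 20 → 4  — not happy
862: 862 → 104 → 17 → 50 → 25 → 29 → 85 → 89 → 145 → 42 → 20 → 4 → 16 → 37 → 58 → 89  — not happy
863: 863 → 109 → 82 → 68 → 100 → 1  — happy
864: 864 → 116 → 38 → 73 → 58 → 89 → 145 → 42 → 20 → 4 → 16 → 37 → 58  — not happy
865: 865 → 125 → 30 → 9 → 81 → 65 → 61 → 37 → 58 → 89 → 145 → 42 → 20 → 4 → 16 → 37  — not happy
866: 866 → 136 → 46 → 52 → 29 → 85 → 89 → 145 → 42 → 20 → 4 → 16 → 37 → 58 → 89  — not happy
happy: 860, 863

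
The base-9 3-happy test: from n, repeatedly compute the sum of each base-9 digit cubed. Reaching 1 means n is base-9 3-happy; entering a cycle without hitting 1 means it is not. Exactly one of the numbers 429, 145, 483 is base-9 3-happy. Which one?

429: 429 → 349 → 415 → 127 → 127  — repeats 127 (not base-9 3-happy)
145: 145 → 345 → 99 → 9 → 1  — reaches 1 (base-9 3-happy)
483: 483 → 853 → 409 → 189 → 35 → 539 → 853  — repeats 853 (not base-9 3-happy)

145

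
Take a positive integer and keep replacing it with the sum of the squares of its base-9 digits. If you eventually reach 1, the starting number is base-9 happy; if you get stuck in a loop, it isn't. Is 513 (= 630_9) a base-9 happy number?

513 = (6,3,0)_9 → 6² + 3² + 0² = 45
45 = (5,0)_9 → 5² + 0² = 25
25 = (2,7)_9 → 2² + 7² = 53
53 = (5,8)_9 → 5² + 8² = 89
89 = (1,0,8)_9 → 1² + 0² + 8² = 65
65 = (7,2)_9 → 7² + 2² = 53  — 53 already seen; the sequence cycles without reaching 1.

not base-9 happy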